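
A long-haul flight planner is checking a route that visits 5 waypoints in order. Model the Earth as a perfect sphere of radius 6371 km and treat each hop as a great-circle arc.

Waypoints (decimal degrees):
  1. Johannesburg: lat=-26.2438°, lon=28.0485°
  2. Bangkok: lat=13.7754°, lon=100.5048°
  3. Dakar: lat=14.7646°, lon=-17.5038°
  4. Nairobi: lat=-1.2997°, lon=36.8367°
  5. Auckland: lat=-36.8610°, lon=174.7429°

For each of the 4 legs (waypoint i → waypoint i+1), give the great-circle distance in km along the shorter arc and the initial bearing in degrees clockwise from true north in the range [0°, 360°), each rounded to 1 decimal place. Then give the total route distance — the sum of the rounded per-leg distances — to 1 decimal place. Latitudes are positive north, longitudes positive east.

Leg 1: φ1=-0.4580407, φ2=0.2404261, Δφ=0.6984668, Δλ=1.2646010 rad; a=sin²(Δφ/2)+cosφ1·cosφ2·sin²(Δλ/2)=0.4213540289; c=2·atan2(√a, √(1-a))=1.412848469; dist=6371·c=9001.258 ≈ 9001.3 km; running total=9001.3 km
Leg 1 bearing: y=sinΔλ·cosφ2=0.92606179, x=cosφ1·sinφ2-sinφ1·cosφ2·cosΔλ=0.34302887; θ=atan2(y, x)=69.6745° ≈ 69.7°
Leg 2: φ1=0.2404261, φ2=0.2576909, Δφ=0.0172648, Δλ=-2.0596386 rad; a=sin²(Δφ/2)+cosφ1·cosφ2·sin²(Δλ/2)=0.6901766210; c=2·atan2(√a, √(1-a))=1.960974542; dist=6371·c=12493.369 ≈ 12493.4 km; running total=21494.7 km
Leg 2 bearing: y=sinΔλ·cosφ2=-0.85372542, x=cosφ1·sinφ2-sinφ1·cosφ2·cosΔλ=0.35564633; θ=atan2(y, x)=-67.3843° <0 so +360° → 292.6157° ≈ 292.6°
Leg 3: φ1=0.2576909, φ2=-0.0226840, Δφ=-0.2803749, Δλ=0.9484206 rad; a=sin²(Δφ/2)+cosφ1·cosφ2·sin²(Δλ/2)=0.2211037289; c=2·atan2(√a, √(1-a))=0.979072562; dist=6371·c=6237.671 ≈ 6237.7 km; running total=27732.4 km
Leg 3 bearing: y=sinΔλ·cosφ2=0.81228677, x=cosφ1·sinφ2-sinφ1·cosφ2·cosΔλ=-0.17046313; θ=atan2(y, x)=101.8519° ≈ 101.9°
Leg 4: φ1=-0.0226840, φ2=-0.6433458, Δφ=-0.6206618, Δλ=2.4069172 rad; a=sin²(Δφ/2)+cosφ1·cosφ2·sin²(Δλ/2)=0.7899743276; c=2·atan2(√a, √(1-a))=2.189461990; dist=6371·c=13949.062 ≈ 13949.1 km; running total=41681.5 km
Leg 4 bearing: y=sinΔλ·cosφ2=0.53633951, x=cosφ1·sinφ2-sinφ1·cosφ2·cosΔλ=-0.61318797; θ=atan2(y, x)=138.8247° ≈ 138.8°

Leg 1: dist=9001.3 km, bearing=69.7°
Leg 2: dist=12493.4 km, bearing=292.6°
Leg 3: dist=6237.7 km, bearing=101.9°
Leg 4: dist=13949.1 km, bearing=138.8°
Total: 41681.5 km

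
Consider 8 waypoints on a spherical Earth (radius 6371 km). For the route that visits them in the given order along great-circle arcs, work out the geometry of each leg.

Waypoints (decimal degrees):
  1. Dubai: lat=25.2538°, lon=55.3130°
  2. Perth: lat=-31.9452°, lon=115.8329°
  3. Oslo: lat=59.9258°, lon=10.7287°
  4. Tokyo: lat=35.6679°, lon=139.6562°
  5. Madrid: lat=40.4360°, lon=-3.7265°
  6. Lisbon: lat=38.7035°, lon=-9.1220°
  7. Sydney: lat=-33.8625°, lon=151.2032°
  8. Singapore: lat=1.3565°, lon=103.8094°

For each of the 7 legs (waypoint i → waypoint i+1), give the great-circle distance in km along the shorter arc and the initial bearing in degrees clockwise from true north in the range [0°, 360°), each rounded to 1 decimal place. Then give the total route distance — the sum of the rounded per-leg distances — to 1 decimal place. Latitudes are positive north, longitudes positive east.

Leg 1: dist=9035.7 km, bearing=131.6°
Leg 2: dist=13861.4 km, bearing=324.0°
Leg 3: dist=8405.7 km, bearing=40.7°
Leg 4: dist=10761.9 km, bearing=332.8°
Leg 5: dist=500.9 km, bearing=249.1°
Leg 6: dist=18175.5 km, bearing=79.1°
Leg 7: dist=6306.6 km, bearing=298.3°
Total: 67047.7 km

Leg 1: φ1=0.4407620, φ2=-0.5575489, Δφ=-0.9983109, Δλ=1.0562715 rad; a=sin²(Δφ/2)+cosφ1·cosφ2·sin²(Δλ/2)=0.4240257382; c=2·atan2(√a, √(1-a))=1.418256936; dist=6371·c=9035.715 ≈ 9035.7 km; running total=9035.7 km
Leg 1 bearing: y=sinΔλ·cosφ2=0.73868936, x=cosφ1·sinφ2-sinφ1·cosφ2·cosΔλ=-0.65669603; θ=atan2(y, x)=131.6371° ≈ 131.6°
Leg 2: φ1=-0.5575489, φ2=1.0459025, Δφ=1.6034514, Δλ=-1.8344143 rad; a=sin²(Δφ/2)+cosφ1·cosφ2·sin²(Δλ/2)=0.7843409830; c=2·atan2(√a, √(1-a))=2.175698932; dist=6371·c=13861.378 ≈ 13861.4 km; running total=22897.1 km
Leg 2 bearing: y=sinΔλ·cosφ2=-0.48380915, x=cosφ1·sinφ2-sinφ1·cosφ2·cosΔλ=0.66522893; θ=atan2(y, x)=-36.0277° <0 so +360° → 323.9723° ≈ 324.0°
Leg 3: φ1=1.0459025, φ2=0.6225223, Δφ=-0.4233802, Δλ=2.2502094 rad; a=sin²(Δφ/2)+cosφ1·cosφ2·sin²(Δλ/2)=0.3756081962; c=2·atan2(√a, √(1-a))=1.319372153; dist=6371·c=8405.720 ≈ 8405.7 km; running total=31302.8 km
Leg 3 bearing: y=sinΔλ·cosφ2=0.63200784, x=cosφ1·sinφ2-sinφ1·cosφ2·cosΔλ=0.73394333; θ=atan2(y, x)=40.7322° ≈ 40.7°
Leg 4: φ1=0.6225223, φ2=0.7057413, Δφ=0.0832190, Δλ=-2.5025002 rad; a=sin²(Δφ/2)+cosφ1·cosφ2·sin²(Δλ/2)=0.5590613437; c=2·atan2(√a, √(1-a))=1.689195447; dist=6371·c=10761.864 ≈ 10761.9 km; running total=42064.7 km
Leg 4 bearing: y=sinΔλ·cosφ2=-0.45398968, x=cosφ1·sinφ2-sinφ1·cosφ2·cosΔλ=0.88314235; θ=atan2(y, x)=-27.2060° <0 so +360° → 332.7940° ≈ 332.8°
Leg 5: φ1=0.7057413, φ2=0.6755035, Δφ=-0.0302378, Δλ=-0.0941692 rad; a=sin²(Δφ/2)+cosφ1·cosφ2·sin²(Δλ/2)=0.0015444235; c=2·atan2(√a, √(1-a))=0.078618554; dist=6371·c=500.879 ≈ 500.9 km; running total=42565.6 km
Leg 5 bearing: y=sinΔλ·cosφ2=-0.07338037, x=cosφ1·sinφ2-sinφ1·cosφ2·cosΔλ=-0.02799060; θ=atan2(y, x)=-110.8791° <0 so +360° → 249.1209° ≈ 249.1°
Leg 6: φ1=0.6755035, φ2=-0.5910121, Δφ=-1.2665156, Δλ=2.7982026 rad; a=sin²(Δφ/2)+cosφ1·cosφ2·sin²(Δλ/2)=0.9793002470; c=2·atan2(√a, √(1-a))=2.852842397; dist=6371·c=18175.459 ≈ 18175.5 km; running total=60741.1 km
Leg 6 bearing: y=sinΔλ·cosφ2=0.27957233, x=cosφ1·sinφ2-sinφ1·cosφ2·cosΔλ=0.05407777; θ=atan2(y, x)=79.0525° ≈ 79.1°
Leg 7: φ1=-0.5910121, φ2=0.0236754, Δφ=0.6146875, Δλ=-0.8271779 rad; a=sin²(Δφ/2)+cosφ1·cosφ2·sin²(Δλ/2)=0.2256098975; c=2·atan2(√a, √(1-a))=0.989891932; dist=6371·c=6306.601 ≈ 6306.6 km; running total=67047.7 km
Leg 7 bearing: y=sinΔλ·cosφ2=-0.73581757, x=cosφ1·sinφ2-sinφ1·cosφ2·cosΔλ=0.39675281; θ=atan2(y, x)=-61.6665° <0 so +360° → 298.3335° ≈ 298.3°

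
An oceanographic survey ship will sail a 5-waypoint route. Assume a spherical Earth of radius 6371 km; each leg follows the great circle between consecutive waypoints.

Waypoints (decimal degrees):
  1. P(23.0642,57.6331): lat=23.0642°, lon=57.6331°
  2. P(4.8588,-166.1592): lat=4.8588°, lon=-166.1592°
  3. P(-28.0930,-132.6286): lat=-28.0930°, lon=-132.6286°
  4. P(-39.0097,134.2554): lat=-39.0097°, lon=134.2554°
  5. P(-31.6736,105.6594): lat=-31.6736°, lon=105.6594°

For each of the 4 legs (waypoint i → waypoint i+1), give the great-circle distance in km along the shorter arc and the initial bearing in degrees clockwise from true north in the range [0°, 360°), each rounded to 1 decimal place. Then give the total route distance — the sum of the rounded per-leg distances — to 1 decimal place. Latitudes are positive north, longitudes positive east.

Leg 1: φ1=0.4025462, φ2=0.0848021, Δφ=-0.3177442, Δλ=-3.9059125 rad; a=sin²(Δφ/2)+cosφ1·cosφ2·sin²(Δλ/2)=0.8142919246; c=2·atan2(√a, √(1-a))=2.250527346; dist=6371·c=14338.110 ≈ 14338.1 km; running total=14338.1 km
Leg 1 bearing: y=sinΔλ·cosφ2=0.68955927, x=cosφ1·sinφ2-sinφ1·cosφ2·cosΔλ=0.35970870; θ=atan2(y, x)=62.4512° ≈ 62.5°
Leg 2: φ1=0.0848021, φ2=-0.4903153, Δφ=-0.5751174, Δλ=0.5852194 rad; a=sin²(Δφ/2)+cosφ1·cosφ2·sin²(Δλ/2)=0.1535737471; c=2·atan2(√a, √(1-a))=0.805358870; dist=6371·c=5130.941 ≈ 5130.9 km; running total=19469.0 km
Leg 2 bearing: y=sinΔλ·cosφ2=0.48730302, x=cosφ1·sinφ2-sinφ1·cosφ2·cosΔλ=-0.53149899; θ=atan2(y, x)=137.4840° ≈ 137.5°
Leg 3: φ1=-0.4903153, φ2=-0.6808477, Δφ=-0.1905324, Δλ=4.6580045 rad; a=sin²(Δφ/2)+cosφ1·cosφ2·sin²(Δλ/2)=0.3704251162; c=2·atan2(√a, √(1-a))=1.308654534; dist=6371·c=8337.438 ≈ 8337.4 km; running total=27806.4 km
Leg 3 bearing: y=sinΔλ·cosφ2=-0.77589058, x=cosφ1·sinφ2-sinφ1·cosφ2·cosΔλ=-0.57518276; θ=atan2(y, x)=-126.5503° <0 so +360° → 233.4497° ≈ 233.4°
Leg 4: φ1=-0.6808477, φ2=-0.5528086, Δφ=0.1280391, Δλ=-0.4990944 rad; a=sin²(Δφ/2)+cosφ1·cosφ2·sin²(Δλ/2)=0.0444268979; c=2·atan2(√a, √(1-a))=0.424739275; dist=6371·c=2706.014 ≈ 2706.0 km; running total=30512.4 km
Leg 4 bearing: y=sinΔλ·cosφ2=-0.40734004, x=cosφ1·sinφ2-sinφ1·cosφ2·cosΔλ=0.06234328; θ=atan2(y, x)=-81.2984° <0 so +360° → 278.7016° ≈ 278.7°

Leg 1: dist=14338.1 km, bearing=62.5°
Leg 2: dist=5130.9 km, bearing=137.5°
Leg 3: dist=8337.4 km, bearing=233.4°
Leg 4: dist=2706.0 km, bearing=278.7°
Total: 30512.4 km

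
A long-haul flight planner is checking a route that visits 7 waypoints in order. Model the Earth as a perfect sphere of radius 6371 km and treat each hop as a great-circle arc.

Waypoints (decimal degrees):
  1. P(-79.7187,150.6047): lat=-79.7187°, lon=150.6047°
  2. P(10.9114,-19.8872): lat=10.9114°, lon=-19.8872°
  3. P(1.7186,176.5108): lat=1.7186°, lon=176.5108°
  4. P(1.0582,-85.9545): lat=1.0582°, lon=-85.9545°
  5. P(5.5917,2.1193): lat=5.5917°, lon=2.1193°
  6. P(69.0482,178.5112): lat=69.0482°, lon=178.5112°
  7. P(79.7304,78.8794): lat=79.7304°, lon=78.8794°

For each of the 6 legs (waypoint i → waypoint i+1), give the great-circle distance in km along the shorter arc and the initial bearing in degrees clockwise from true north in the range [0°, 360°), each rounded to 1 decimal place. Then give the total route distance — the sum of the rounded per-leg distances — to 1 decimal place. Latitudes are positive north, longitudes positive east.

Leg 1: φ1=-1.3913538, φ2=0.1904399, Δφ=1.5817936, Δλ=-2.9756450 rad; a=sin²(Δφ/2)+cosφ1·cosφ2·sin²(Δλ/2)=0.6795490909; c=2·atan2(√a, √(1-a))=1.938097772; dist=6371·c=12347.621 ≈ 12347.6 km; running total=12347.6 km
Leg 1 bearing: y=sinΔλ·cosφ2=-0.16220063, x=cosφ1·sinφ2-sinφ1·cosφ2·cosΔλ=-0.91909708; θ=atan2(y, x)=-169.9916° <0 so +360° → 190.0084° ≈ 190.0°
Leg 2: φ1=0.1904399, φ2=0.0299952, Δφ=-0.1604446, Δλ=3.4277917 rad; a=sin²(Δφ/2)+cosφ1·cosφ2·sin²(Δλ/2)=0.9679397931; c=2·atan2(√a, √(1-a))=2.781543725; dist=6371·c=17721.215 ≈ 17721.2 km; running total=30068.8 km
Leg 2 bearing: y=sinΔλ·cosφ2=-0.28218098, x=cosφ1·sinφ2-sinφ1·cosφ2·cosΔλ=0.21095804; θ=atan2(y, x)=-53.2183° <0 so +360° → 306.7817° ≈ 306.8°
Leg 3: φ1=0.0299952, φ2=0.0184691, Δφ=-0.0115262, Δλ=-4.5808837 rad; a=sin²(Δφ/2)+cosφ1·cosφ2·sin²(Δλ/2)=0.5652457048; c=2·atan2(√a, √(1-a))=1.701660938; dist=6371·c=10841.282 ≈ 10841.3 km; running total=40910.1 km
Leg 3 bearing: y=sinΔλ·cosφ2=0.99119655, x=cosφ1·sinφ2-sinφ1·cosφ2·cosΔλ=0.02239163; θ=atan2(y, x)=88.7059° ≈ 88.7°
Leg 4: φ1=0.0184691, φ2=0.0975936, Δφ=0.0791245, Δλ=1.5371778 rad; a=sin²(Δφ/2)+cosφ1·cosφ2·sin²(Δλ/2)=0.4823769737; c=2·atan2(√a, √(1-a))=1.535542973; dist=6371·c=9782.944 ≈ 9782.9 km; running total=50693.0 km
Leg 4 bearing: y=sinΔλ·cosφ2=0.99467916, x=cosφ1·sinφ2-sinφ1·cosφ2·cosΔλ=0.09680431; θ=atan2(y, x)=84.4414° ≈ 84.4°
Leg 5: φ1=0.0975936, φ2=1.2051184, Δφ=1.1075249, Δλ=3.0786194 rad; a=sin²(Δφ/2)+cosφ1·cosφ2·sin²(Δλ/2)=0.6320896290; c=2·atan2(√a, √(1-a))=1.838149176; dist=6371·c=11710.848 ≈ 11710.8 km; running total=62403.8 km
Leg 5 bearing: y=sinΔλ·cosφ2=0.02250324, x=cosφ1·sinφ2-sinφ1·cosφ2·cosΔλ=0.96421104; θ=atan2(y, x)=1.3370° ≈ 1.3°
Leg 6: φ1=1.2051184, φ2=1.3915580, Δφ=0.1864396, Δλ=-1.7389029 rad; a=sin²(Δφ/2)+cosφ1·cosφ2·sin²(Δλ/2)=0.0458728975; c=2·atan2(√a, √(1-a))=0.431703707; dist=6371·c=2750.384 ≈ 2750.4 km; running total=65154.2 km
Leg 6 bearing: y=sinΔλ·cosφ2=-0.17576700, x=cosφ1·sinφ2-sinφ1·cosφ2·cosΔλ=0.37971076; θ=atan2(y, x)=-24.8393° <0 so +360° → 335.1607° ≈ 335.2°

Leg 1: dist=12347.6 km, bearing=190.0°
Leg 2: dist=17721.2 km, bearing=306.8°
Leg 3: dist=10841.3 km, bearing=88.7°
Leg 4: dist=9782.9 km, bearing=84.4°
Leg 5: dist=11710.8 km, bearing=1.3°
Leg 6: dist=2750.4 km, bearing=335.2°
Total: 65154.2 km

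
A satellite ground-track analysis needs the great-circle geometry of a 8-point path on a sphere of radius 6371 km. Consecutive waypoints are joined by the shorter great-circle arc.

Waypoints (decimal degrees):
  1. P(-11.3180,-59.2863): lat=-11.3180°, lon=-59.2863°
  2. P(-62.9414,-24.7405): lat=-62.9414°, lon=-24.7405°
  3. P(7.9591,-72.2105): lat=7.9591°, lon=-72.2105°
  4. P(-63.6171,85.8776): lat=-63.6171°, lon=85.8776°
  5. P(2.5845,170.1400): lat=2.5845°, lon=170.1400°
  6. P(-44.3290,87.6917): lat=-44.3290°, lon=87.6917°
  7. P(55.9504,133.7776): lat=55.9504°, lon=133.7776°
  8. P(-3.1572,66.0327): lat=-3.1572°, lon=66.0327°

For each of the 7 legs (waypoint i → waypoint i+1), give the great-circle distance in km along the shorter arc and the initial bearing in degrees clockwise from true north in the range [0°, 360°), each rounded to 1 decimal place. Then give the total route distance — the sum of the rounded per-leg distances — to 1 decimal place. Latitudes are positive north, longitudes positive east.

Leg 1: φ1=-0.1975364, φ2=-1.0985347, Δφ=-0.9009983, Δλ=0.6029380 rad; a=sin²(Δφ/2)+cosφ1·cosφ2·sin²(Δλ/2)=0.2289119116; c=2·atan2(√a, √(1-a))=0.997771505; dist=6371·c=6356.802 ≈ 6356.8 km; running total=6356.8 km
Leg 1 bearing: y=sinΔλ·cosφ2=0.25795867, x=cosφ1·sinφ2-sinφ1·cosφ2·cosΔλ=-0.79968889; θ=atan2(y, x)=162.1217° ≈ 162.1°
Leg 2: φ1=-1.0985347, φ2=0.1389125, Δφ=1.2374472, Δλ=-0.8285078 rad; a=sin²(Δφ/2)+cosφ1·cosφ2·sin²(Δλ/2)=0.4093847140; c=2·atan2(√a, √(1-a))=1.388558727; dist=6371·c=8846.508 ≈ 8846.5 km; running total=15203.3 km
Leg 2 bearing: y=sinΔλ·cosφ2=-0.72982483, x=cosφ1·sinφ2-sinφ1·cosφ2·cosΔλ=0.65917463; θ=atan2(y, x)=-47.9118° <0 so +360° → 312.0882° ≈ 312.1°
Leg 3: φ1=0.1389125, φ2=-1.1103279, Δφ=-1.2492404, Δλ=2.7591579 rad; a=sin²(Δφ/2)+cosφ1·cosφ2·sin²(Δλ/2)=0.7661695045; c=2·atan2(√a, √(1-a))=2.132157550; dist=6371·c=13583.976 ≈ 13584.0 km; running total=28787.3 km
Leg 3 bearing: y=sinΔλ·cosφ2=0.16582940, x=cosφ1·sinφ2-sinφ1·cosφ2·cosΔλ=-0.83012998; θ=atan2(y, x)=168.7031° ≈ 168.7°
Leg 4: φ1=-1.1103279, φ2=0.0451080, Δφ=1.1554359, Δλ=1.4706563 rad; a=sin²(Δφ/2)+cosφ1·cosφ2·sin²(Δλ/2)=0.4980083015; c=2·atan2(√a, √(1-a))=1.566812919; dist=6371·c=9982.165 ≈ 9982.2 km; running total=38769.5 km
Leg 4 bearing: y=sinΔλ·cosφ2=0.99397808, x=cosφ1·sinφ2-sinφ1·cosφ2·cosΔλ=0.10950667; θ=atan2(y, x)=83.7131° ≈ 83.7°
Leg 5: φ1=0.0451080, φ2=-0.7736870, Δφ=-0.8187950, Δλ=-1.4389943 rad; a=sin²(Δφ/2)+cosφ1·cosφ2·sin²(Δλ/2)=0.4687975029; c=2·atan2(√a, √(1-a))=1.508350757; dist=6371·c=9609.703 ≈ 9609.7 km; running total=48379.2 km
Leg 5 bearing: y=sinΔλ·cosφ2=-0.70913478, x=cosφ1·sinφ2-sinφ1·cosφ2·cosΔλ=-0.70230583; θ=atan2(y, x)=-134.7228° <0 so +360° → 225.2772° ≈ 225.3°
Leg 6: φ1=-0.7736870, φ2=0.9765187, Δφ=1.7502057, Δλ=0.8043507 rad; a=sin²(Δφ/2)+cosφ1·cosφ2·sin²(Δλ/2)=0.6505889636; c=2·atan2(√a, √(1-a))=1.876724024; dist=6371·c=11956.609 ≈ 11956.6 km; running total=60335.8 km
Leg 6 bearing: y=sinΔλ·cosφ2=0.40334849, x=cosφ1·sinφ2-sinφ1·cosφ2·cosΔλ=0.86406125; θ=atan2(y, x)=25.0234° ≈ 25.0°
Leg 7: φ1=0.9765187, φ2=-0.0551035, Δφ=-1.0316222, Δλ=-1.1823716 rad; a=sin²(Δφ/2)+cosφ1·cosφ2·sin²(Δλ/2)=0.4169497757; c=2·atan2(√a, √(1-a))=1.403922470; dist=6371·c=8944.390 ≈ 8944.4 km; running total=69280.2 km
Leg 7 bearing: y=sinΔλ·cosφ2=-0.92410205, x=cosφ1·sinφ2-sinφ1·cosφ2·cosΔλ=-0.34415991; θ=atan2(y, x)=-110.4267° <0 so +360° → 249.5733° ≈ 249.6°

Leg 1: dist=6356.8 km, bearing=162.1°
Leg 2: dist=8846.5 km, bearing=312.1°
Leg 3: dist=13584.0 km, bearing=168.7°
Leg 4: dist=9982.2 km, bearing=83.7°
Leg 5: dist=9609.7 km, bearing=225.3°
Leg 6: dist=11956.6 km, bearing=25.0°
Leg 7: dist=8944.4 km, bearing=249.6°
Total: 69280.2 km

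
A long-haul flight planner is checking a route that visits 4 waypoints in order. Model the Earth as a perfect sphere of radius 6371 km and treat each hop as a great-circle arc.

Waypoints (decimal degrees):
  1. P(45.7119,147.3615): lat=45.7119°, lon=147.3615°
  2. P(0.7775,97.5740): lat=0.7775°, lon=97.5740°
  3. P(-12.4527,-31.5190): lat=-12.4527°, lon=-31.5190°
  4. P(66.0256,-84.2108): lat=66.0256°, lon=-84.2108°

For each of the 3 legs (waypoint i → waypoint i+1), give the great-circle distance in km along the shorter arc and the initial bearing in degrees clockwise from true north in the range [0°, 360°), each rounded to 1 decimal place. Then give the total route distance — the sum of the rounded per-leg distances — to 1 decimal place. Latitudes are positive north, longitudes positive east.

Leg 1: φ1=0.7978232, φ2=0.0135699, Δφ=-0.7842532, Δλ=-0.8689558 rad; a=sin²(Δφ/2)+cosφ1·cosφ2·sin²(Δλ/2)=0.2697550136; c=2·atan2(√a, √(1-a))=1.092249228; dist=6371·c=6958.720 ≈ 6958.7 km; running total=6958.7 km
Leg 1 bearing: y=sinΔλ·cosφ2=-0.76358488, x=cosφ1·sinφ2-sinφ1·cosφ2·cosΔλ=-0.45264457; θ=atan2(y, x)=-120.6590° <0 so +360° → 239.3410° ≈ 239.3°
Leg 2: φ1=0.0135699, φ2=-0.2173406, Δφ=-0.2309106, Δλ=-2.2530979 rad; a=sin²(Δφ/2)+cosφ1·cosφ2·sin²(Δλ/2)=0.8093077588; c=2·atan2(√a, √(1-a))=2.237775691; dist=6371·c=14256.869 ≈ 14256.9 km; running total=21215.6 km
Leg 2 bearing: y=sinΔλ·cosφ2=-0.75786465, x=cosφ1·sinφ2-sinφ1·cosφ2·cosΔλ=-0.20725834; θ=atan2(y, x)=-105.2951° <0 so +360° → 254.7049° ≈ 254.7°
Leg 3: φ1=-0.2173406, φ2=1.1523641, Δφ=1.3697047, Δλ=-0.9196454 rad; a=sin²(Δφ/2)+cosφ1·cosφ2·sin²(Δλ/2)=0.4782737402; c=2·atan2(√a, √(1-a))=1.527330122; dist=6371·c=9730.620 ≈ 9730.6 km; running total=30946.2 km
Leg 3 bearing: y=sinΔλ·cosφ2=-0.32318824, x=cosφ1·sinφ2-sinφ1·cosφ2·cosΔλ=0.94533657; θ=atan2(y, x)=-18.8743° <0 so +360° → 341.1257° ≈ 341.1°

Leg 1: dist=6958.7 km, bearing=239.3°
Leg 2: dist=14256.9 km, bearing=254.7°
Leg 3: dist=9730.6 km, bearing=341.1°
Total: 30946.2 km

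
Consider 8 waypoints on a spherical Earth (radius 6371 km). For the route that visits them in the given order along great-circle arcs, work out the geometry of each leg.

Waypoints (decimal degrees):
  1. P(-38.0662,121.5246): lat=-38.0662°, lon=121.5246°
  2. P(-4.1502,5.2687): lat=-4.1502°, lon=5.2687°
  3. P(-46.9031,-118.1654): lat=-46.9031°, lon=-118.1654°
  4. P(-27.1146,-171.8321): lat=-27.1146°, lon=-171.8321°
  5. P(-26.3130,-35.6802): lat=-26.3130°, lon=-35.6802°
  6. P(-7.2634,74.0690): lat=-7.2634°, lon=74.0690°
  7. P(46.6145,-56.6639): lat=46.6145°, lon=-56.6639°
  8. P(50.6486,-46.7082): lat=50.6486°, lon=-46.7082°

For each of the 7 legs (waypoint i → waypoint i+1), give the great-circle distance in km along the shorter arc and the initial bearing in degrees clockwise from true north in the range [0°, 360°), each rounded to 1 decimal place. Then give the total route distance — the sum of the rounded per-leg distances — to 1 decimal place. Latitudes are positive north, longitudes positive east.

Leg 1: φ1=-0.6643805, φ2=-0.0724347, Δφ=0.5919459, Δλ=-2.0290482 rad; a=sin²(Δφ/2)+cosφ1·cosφ2·sin²(Δλ/2)=0.6513753550; c=2·atan2(√a, √(1-a))=1.878373821; dist=6371·c=11967.120 ≈ 11967.1 km; running total=11967.1 km
Leg 1 bearing: y=sinΔλ·cosφ2=-0.89447549, x=cosφ1·sinφ2-sinφ1·cosφ2·cosΔλ=-0.32902219; θ=atan2(y, x)=-110.1954° <0 so +360° → 249.8046° ≈ 249.8°
Leg 2: φ1=-0.0724347, φ2=-0.8186135, Δφ=-0.7461789, Δλ=-2.1543315 rad; a=sin²(Δφ/2)+cosφ1·cosφ2·sin²(Δλ/2)=0.6613070446; c=2·atan2(√a, √(1-a))=1.899286278; dist=6371·c=12100.353 ≈ 12100.4 km; running total=24067.5 km
Leg 2 bearing: y=sinΔλ·cosφ2=-0.57017272, x=cosφ1·sinφ2-sinφ1·cosφ2·cosΔλ=-0.75552843; θ=atan2(y, x)=-142.9593° <0 so +360° → 217.0407° ≈ 217.0°
Leg 3: φ1=-0.8186135, φ2=-0.4732390, Δφ=0.3453745, Δλ=-0.9366606 rad; a=sin²(Δφ/2)+cosφ1·cosφ2·sin²(Δλ/2)=0.1534407166; c=2·atan2(√a, √(1-a))=0.804989829; dist=6371·c=5128.590 ≈ 5128.6 km; running total=29196.1 km
Leg 3 bearing: y=sinΔλ·cosφ2=-0.71704772, x=cosφ1·sinφ2-sinφ1·cosφ2·cosΔλ=0.07368325; θ=atan2(y, x)=-84.1329° <0 so +360° → 275.8671° ≈ 275.9°
Leg 4: φ1=-0.4732390, φ2=-0.4592485, Δφ=0.0139906, Δλ=2.3762989 rad; a=sin²(Δφ/2)+cosφ1·cosφ2·sin²(Δλ/2)=0.6866875364; c=2·atan2(√a, √(1-a))=1.953440880; dist=6371·c=12445.372 ≈ 12445.4 km; running total=41641.5 km
Leg 4 bearing: y=sinΔλ·cosφ2=0.62097029, x=cosφ1·sinφ2-sinφ1·cosφ2·cosΔλ=-0.68919298; θ=atan2(y, x)=137.9808° ≈ 138.0°
Leg 5: φ1=-0.4592485, φ2=-0.1267702, Δφ=0.3324782, Δλ=1.9154849 rad; a=sin²(Δφ/2)+cosφ1·cosφ2·sin²(Δλ/2)=0.6222088868; c=2·atan2(√a, √(1-a))=1.817715536; dist=6371·c=11580.666 ≈ 11580.7 km; running total=53222.2 km
Leg 5 bearing: y=sinΔλ·cosφ2=0.93362814, x=cosφ1·sinφ2-sinφ1·cosφ2·cosΔλ=-0.26191305; θ=atan2(y, x)=105.6705° ≈ 105.7°
Leg 6: φ1=-0.1267702, φ2=0.8135765, Δφ=0.9403467, Δλ=-2.2817195 rad; a=sin²(Δφ/2)+cosφ1·cosφ2·sin²(Δλ/2)=0.7682571915; c=2·atan2(√a, √(1-a))=2.137097576; dist=6371·c=13615.449 ≈ 13615.4 km; running total=66837.6 km
Leg 6 bearing: y=sinΔλ·cosφ2=-0.52050792, x=cosφ1·sinφ2-sinφ1·cosφ2·cosΔλ=0.66424681; θ=atan2(y, x)=-38.0825° <0 so +360° → 321.9175° ≈ 321.9°
Leg 7: φ1=0.8135765, φ2=0.8839848, Δφ=0.0704083, Δλ=0.1737597 rad; a=sin²(Δφ/2)+cosφ1·cosφ2·sin²(Δλ/2)=0.0045181253; c=2·atan2(√a, √(1-a))=0.134535441; dist=6371·c=857.125 ≈ 857.1 km; running total=67694.7 km
Leg 7 bearing: y=sinΔλ·cosφ2=0.10962310, x=cosφ1·sinφ2-sinφ1·cosφ2·cosΔλ=0.07728922; θ=atan2(y, x)=54.8144° ≈ 54.8°

Leg 1: dist=11967.1 km, bearing=249.8°
Leg 2: dist=12100.4 km, bearing=217.0°
Leg 3: dist=5128.6 km, bearing=275.9°
Leg 4: dist=12445.4 km, bearing=138.0°
Leg 5: dist=11580.7 km, bearing=105.7°
Leg 6: dist=13615.4 km, bearing=321.9°
Leg 7: dist=857.1 km, bearing=54.8°
Total: 67694.7 km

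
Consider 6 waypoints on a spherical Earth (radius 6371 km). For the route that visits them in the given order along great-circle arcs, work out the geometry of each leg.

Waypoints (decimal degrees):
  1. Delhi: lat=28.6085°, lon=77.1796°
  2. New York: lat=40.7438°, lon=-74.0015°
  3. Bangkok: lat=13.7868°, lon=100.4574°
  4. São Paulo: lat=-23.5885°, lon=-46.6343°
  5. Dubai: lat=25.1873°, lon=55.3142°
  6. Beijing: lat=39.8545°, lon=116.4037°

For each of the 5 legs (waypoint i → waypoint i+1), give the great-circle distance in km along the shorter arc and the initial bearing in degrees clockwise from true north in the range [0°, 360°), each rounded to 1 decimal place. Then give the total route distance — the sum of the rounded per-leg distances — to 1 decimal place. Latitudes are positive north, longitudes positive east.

Leg 1: φ1=0.4993125, φ2=0.7111135, Δφ=0.2118009, Δλ=-2.6386080 rad; a=sin²(Δφ/2)+cosφ1·cosφ2·sin²(Δλ/2)=0.6351210182; c=2·atan2(√a, √(1-a))=1.844440739; dist=6371·c=11750.932 ≈ 11750.9 km; running total=11750.9 km
Leg 1 bearing: y=sinΔλ·cosφ2=-0.36521273, x=cosφ1·sinφ2-sinφ1·cosφ2·cosΔλ=0.89083607; θ=atan2(y, x)=-22.2920° <0 so +360° → 337.7080° ≈ 337.7°
Leg 2: φ1=0.7111135, φ2=0.2406251, Δφ=-0.4704884, Δλ=3.0448822 rad; a=sin²(Δφ/2)+cosφ1·cosφ2·sin²(Δλ/2)=0.7884148941; c=2·atan2(√a, √(1-a))=2.185638723; dist=6371·c=13924.704 ≈ 13924.7 km; running total=25675.6 km
Leg 2 bearing: y=sinΔλ·cosφ2=0.09377779, x=cosφ1·sinφ2-sinφ1·cosφ2·cosΔλ=0.81146357; θ=atan2(y, x)=6.5922° ≈ 6.6°
Leg 3: φ1=0.2406251, φ2=-0.4116970, Δφ=-0.6523220, Δλ=-2.5672345 rad; a=sin²(Δφ/2)+cosφ1·cosφ2·sin²(Δλ/2)=0.9212940663; c=2·atan2(√a, √(1-a))=2.572867303; dist=6371·c=16391.738 ≈ 16391.7 km; running total=42067.3 km
Leg 3 bearing: y=sinΔλ·cosφ2=-0.49789992, x=cosφ1·sinφ2-sinφ1·cosφ2·cosΔλ=-0.20528251; θ=atan2(y, x)=-112.4062° <0 so +360° → 247.5938° ≈ 247.6°
Leg 4: φ1=-0.4116970, φ2=0.4396013, Δφ=0.8512983, Δλ=1.7793370 rad; a=sin²(Δφ/2)+cosφ1·cosφ2·sin²(Δλ/2)=0.6709977881; c=2·atan2(√a, √(1-a))=1.919836033; dist=6371·c=12231.275 ≈ 12231.3 km; running total=54298.6 km
Leg 4 bearing: y=sinΔλ·cosφ2=0.88531546, x=cosφ1·sinφ2-sinφ1·cosφ2·cosΔλ=0.31504851; θ=atan2(y, x)=70.4114° ≈ 70.4°
Leg 5: φ1=0.4396013, φ2=0.6955922, Δφ=0.2559909, Δλ=1.0662129 rad; a=sin²(Δφ/2)+cosφ1·cosφ2·sin²(Δλ/2)=0.1957158100; c=2·atan2(√a, √(1-a))=0.916541168; dist=6371·c=5839.284 ≈ 5839.3 km; running total=60137.9 km
Leg 5 bearing: y=sinΔλ·cosφ2=0.67200362, x=cosφ1·sinφ2-sinφ1·cosφ2·cosΔλ=0.42196643; θ=atan2(y, x)=57.8743° ≈ 57.9°

Leg 1: dist=11750.9 km, bearing=337.7°
Leg 2: dist=13924.7 km, bearing=6.6°
Leg 3: dist=16391.7 km, bearing=247.6°
Leg 4: dist=12231.3 km, bearing=70.4°
Leg 5: dist=5839.3 km, bearing=57.9°
Total: 60137.9 km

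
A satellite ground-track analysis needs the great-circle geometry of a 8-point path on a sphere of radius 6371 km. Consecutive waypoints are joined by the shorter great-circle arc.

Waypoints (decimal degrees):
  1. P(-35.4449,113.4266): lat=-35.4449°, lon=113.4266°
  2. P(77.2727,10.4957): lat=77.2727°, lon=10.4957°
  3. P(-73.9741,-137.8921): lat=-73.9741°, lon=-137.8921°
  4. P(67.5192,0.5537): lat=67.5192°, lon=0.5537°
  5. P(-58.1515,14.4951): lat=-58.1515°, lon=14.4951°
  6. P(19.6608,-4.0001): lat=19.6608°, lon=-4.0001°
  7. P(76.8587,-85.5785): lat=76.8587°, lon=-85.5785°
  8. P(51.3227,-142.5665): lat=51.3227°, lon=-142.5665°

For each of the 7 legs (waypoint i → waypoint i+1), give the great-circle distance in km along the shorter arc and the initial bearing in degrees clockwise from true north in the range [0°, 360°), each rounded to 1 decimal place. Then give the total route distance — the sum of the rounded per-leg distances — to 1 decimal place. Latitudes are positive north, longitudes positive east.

Leg 1: φ1=-0.6186302, φ2=1.3486630, Δφ=1.9672932, Δλ=-1.7964831 rad; a=sin²(Δφ/2)+cosφ1·cosφ2·sin²(Δλ/2)=0.8029172911; c=2·atan2(√a, √(1-a))=2.221610785; dist=6371·c=14153.882 ≈ 14153.9 km; running total=14153.9 km
Leg 1 bearing: y=sinΔλ·cosφ2=-0.21472405, x=cosφ1·sinφ2-sinφ1·cosφ2·cosΔλ=0.76606660; θ=atan2(y, x)=-15.6579° <0 so +360° → 344.3421° ≈ 344.3°
Leg 2: φ1=1.3486630, φ2=-1.2910916, Δφ=-2.6397546, Δλ=-2.5898557 rad; a=sin²(Δφ/2)+cosφ1·cosφ2·sin²(Δλ/2)=0.9946591104; c=2·atan2(√a, √(1-a))=2.995299453; dist=6371·c=19083.053 ≈ 19083.1 km; running total=33237.0 km
Leg 2 bearing: y=sinΔλ·cosφ2=-0.14470783, x=cosφ1·sinφ2-sinφ1·cosφ2·cosΔλ=0.01758132; θ=atan2(y, x)=-83.0728° <0 so +360° → 276.9272° ≈ 276.9°
Leg 3: φ1=-1.2910916, φ2=1.1784323, Δφ=2.4695240, Δλ=2.4163350 rad; a=sin²(Δφ/2)+cosφ1·cosφ2·sin²(Δλ/2)=0.9835467760; c=2·atan2(√a, √(1-a))=2.884343665; dist=6371·c=18376.153 ≈ 18376.2 km; running total=51613.2 km
Leg 3 bearing: y=sinΔλ·cosφ2=0.25363935, x=cosφ1·sinφ2-sinφ1·cosφ2·cosΔλ=-0.01992842; θ=atan2(y, x)=94.4925° ≈ 94.5°
Leg 4: φ1=1.1784323, φ2=-1.0149351, Δφ=-2.1933675, Δλ=0.2433233 rad; a=sin²(Δφ/2)+cosφ1·cosφ2·sin²(Δλ/2)=0.7945347173; c=2·atan2(√a, √(1-a))=2.200703111; dist=6371·c=14020.680 ≈ 14020.7 km; running total=65633.9 km
Leg 4 bearing: y=sinΔλ·cosφ2=0.12713242, x=cosφ1·sinφ2-sinφ1·cosφ2·cosΔλ=-0.79801914; θ=atan2(y, x)=170.9483° ≈ 170.9°
Leg 5: φ1=-1.0149351, φ2=0.3431457, Δφ=1.3580808, Δλ=-0.3228021 rad; a=sin²(Δφ/2)+cosφ1·cosφ2·sin²(Δλ/2)=0.4072752140; c=2·atan2(√a, √(1-a))=1.384266976; dist=6371·c=8819.165 ≈ 8819.2 km; running total=74453.1 km
Leg 5 bearing: y=sinΔλ·cosφ2=-0.29873128, x=cosφ1·sinφ2-sinφ1·cosφ2·cosΔλ=0.93614533; θ=atan2(y, x)=-17.6983° <0 so +360° → 342.3017° ≈ 342.3°
Leg 6: φ1=0.3431457, φ2=1.3414374, Δφ=0.9982917, Δλ=-1.4238117 rad; a=sin²(Δφ/2)+cosφ1·cosφ2·sin²(Δλ/2)=0.3205018804; c=2·atan2(√a, √(1-a))=1.203604108; dist=6371·c=7668.162 ≈ 7668.2 km; running total=82121.3 km
Leg 6 bearing: y=sinΔλ·cosφ2=-0.22490180, x=cosφ1·sinφ2-sinφ1·cosφ2·cosΔλ=0.90583712; θ=atan2(y, x)=-13.9435° <0 so +360° → 346.0565° ≈ 346.1°
Leg 7: φ1=1.3414374, φ2=0.8957501, Δφ=-0.4456873, Δλ=-0.9946282 rad; a=sin²(Δφ/2)+cosφ1·cosφ2·sin²(Δλ/2)=0.0811792162; c=2·atan2(√a, √(1-a))=0.577845239; dist=6371·c=3681.452 ≈ 3681.5 km; running total=85802.8 km
Leg 7 bearing: y=sinΔλ·cosφ2=-0.52404196, x=cosφ1·sinφ2-sinφ1·cosφ2·cosΔλ=-0.15406696; θ=atan2(y, x)=-106.3832° <0 so +360° → 253.6168° ≈ 253.6°

Leg 1: dist=14153.9 km, bearing=344.3°
Leg 2: dist=19083.1 km, bearing=276.9°
Leg 3: dist=18376.2 km, bearing=94.5°
Leg 4: dist=14020.7 km, bearing=170.9°
Leg 5: dist=8819.2 km, bearing=342.3°
Leg 6: dist=7668.2 km, bearing=346.1°
Leg 7: dist=3681.5 km, bearing=253.6°
Total: 85802.8 km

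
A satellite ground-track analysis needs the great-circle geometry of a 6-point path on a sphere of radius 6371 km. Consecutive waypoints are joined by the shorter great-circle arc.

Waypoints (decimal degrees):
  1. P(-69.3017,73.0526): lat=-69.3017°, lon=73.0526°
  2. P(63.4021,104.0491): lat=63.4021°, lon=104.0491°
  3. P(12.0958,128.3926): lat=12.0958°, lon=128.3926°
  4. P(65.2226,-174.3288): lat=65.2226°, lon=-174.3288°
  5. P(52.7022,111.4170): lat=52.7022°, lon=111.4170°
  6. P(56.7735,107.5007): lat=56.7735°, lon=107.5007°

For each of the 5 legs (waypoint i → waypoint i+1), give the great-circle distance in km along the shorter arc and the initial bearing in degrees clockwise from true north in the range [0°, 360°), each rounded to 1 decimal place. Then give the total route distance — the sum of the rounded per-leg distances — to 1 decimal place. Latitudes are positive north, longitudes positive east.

Leg 1: dist=14954.8 km, bearing=18.9°
Leg 2: dist=6016.7 km, bearing=150.2°
Leg 3: dist=7303.7 km, bearing=22.8°
Leg 4: dist=4192.5 km, bearing=287.5°
Leg 5: dist=517.6 km, bearing=332.5°
Total: 32985.3 km

Leg 1: φ1=-1.2095428, φ2=1.1065754, Δφ=2.3161182, Δλ=0.5409910 rad; a=sin²(Δφ/2)+cosφ1·cosφ2·sin²(Δλ/2)=0.8504031789; c=2·atan2(√a, √(1-a))=2.347323576; dist=6371·c=14954.799 ≈ 14954.8 km; running total=14954.8 km
Leg 1 bearing: y=sinΔλ·cosφ2=0.23057266, x=cosφ1·sinφ2-sinφ1·cosφ2·cosΔλ=0.67506052; θ=atan2(y, x)=18.8580° ≈ 18.9°
Leg 2: φ1=1.1065754, φ2=0.2111115, Δφ=-0.8954639, Δλ=0.4248742 rad; a=sin²(Δφ/2)+cosφ1·cosφ2·sin²(Δλ/2)=0.2068832360; c=2·atan2(√a, √(1-a))=0.944394499; dist=6371·c=6016.737 ≈ 6016.7 km; running total=20971.5 km
Leg 2 bearing: y=sinΔλ·cosφ2=0.40305464, x=cosφ1·sinφ2-sinφ1·cosφ2·cosΔλ=-0.70276398; θ=atan2(y, x)=150.1645° ≈ 150.2°
Leg 3: φ1=0.2111115, φ2=1.1383491, Δφ=0.9272376, Δλ=-5.2834851 rad; a=sin²(Δφ/2)+cosφ1·cosφ2·sin²(Δλ/2)=0.2941149007; c=2·atan2(√a, √(1-a))=1.146400591; dist=6371·c=7303.718 ≈ 7303.7 km; running total=28275.2 km
Leg 3 bearing: y=sinΔλ·cosφ2=0.35258752, x=cosφ1·sinφ2-sinφ1·cosφ2·cosΔλ=0.84031384; θ=atan2(y, x)=22.7624° ≈ 22.8°
Leg 4: φ1=1.1383491, φ2=0.9198269, Δφ=-0.2185222, Δλ=4.9872050 rad; a=sin²(Δφ/2)+cosφ1·cosφ2·sin²(Δλ/2)=0.1044095649; c=2·atan2(√a, √(1-a))=0.658058889; dist=6371·c=4192.493 ≈ 4192.5 km; running total=32467.7 km
Leg 4 bearing: y=sinΔλ·cosφ2=-0.58321937, x=cosφ1·sinφ2-sinφ1·cosφ2·cosΔλ=0.18408694; θ=atan2(y, x)=-72.4823° <0 so +360° → 287.5177° ≈ 287.5°
Leg 5: φ1=0.9198269, φ2=0.9908845, Δφ=0.0710576, Δλ=-0.0683523 rad; a=sin²(Δφ/2)+cosφ1·cosφ2·sin²(Δλ/2)=0.0016494332; c=2·atan2(√a, √(1-a))=0.081248776; dist=6371·c=517.636 ≈ 517.6 km; running total=32985.3 km
Leg 5 bearing: y=sinΔλ·cosφ2=-0.03742451, x=cosφ1·sinφ2-sinφ1·cosφ2·cosΔλ=0.07201567; θ=atan2(y, x)=-27.4596° <0 so +360° → 332.5404° ≈ 332.5°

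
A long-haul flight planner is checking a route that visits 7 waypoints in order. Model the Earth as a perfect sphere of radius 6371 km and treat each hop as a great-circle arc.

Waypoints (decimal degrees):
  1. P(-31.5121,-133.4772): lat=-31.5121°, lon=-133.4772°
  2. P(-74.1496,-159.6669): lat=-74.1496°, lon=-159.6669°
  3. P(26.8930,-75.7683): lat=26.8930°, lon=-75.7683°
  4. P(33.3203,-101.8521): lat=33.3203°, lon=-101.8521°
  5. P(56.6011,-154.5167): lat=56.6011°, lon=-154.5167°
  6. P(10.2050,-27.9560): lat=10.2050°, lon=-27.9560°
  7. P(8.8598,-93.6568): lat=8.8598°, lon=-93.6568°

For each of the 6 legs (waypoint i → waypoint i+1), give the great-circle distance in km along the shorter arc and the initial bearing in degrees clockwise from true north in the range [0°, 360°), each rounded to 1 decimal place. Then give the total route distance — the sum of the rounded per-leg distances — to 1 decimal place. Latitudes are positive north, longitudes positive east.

Leg 1: φ1=-0.5499899, φ2=-1.2941547, Δφ=-0.7441648, Δλ=-0.4570965 rad; a=sin²(Δφ/2)+cosφ1·cosφ2·sin²(Δλ/2)=0.1441254222; c=2·atan2(√a, √(1-a))=0.778811112; dist=6371·c=4961.806 ≈ 4961.8 km; running total=4961.8 km
Leg 1 bearing: y=sinΔλ·cosφ2=-0.12054291, x=cosφ1·sinφ2-sinφ1·cosφ2·cosΔλ=-0.69201340; θ=atan2(y, x)=-170.1187° <0 so +360° → 189.8813° ≈ 189.9°
Leg 2: φ1=-1.2941547, φ2=0.4693714, Δφ=1.7635261, Δλ=1.4643068 rad; a=sin²(Δφ/2)+cosφ1·cosφ2·sin²(Δλ/2)=0.7046184148; c=2·atan2(√a, √(1-a))=1.992413815; dist=6371·c=12693.668 ≈ 12693.7 km; running total=17655.5 km
Leg 2 bearing: y=sinΔλ·cosφ2=0.88680076, x=cosφ1·sinφ2-sinφ1·cosφ2·cosΔλ=0.21473152; θ=atan2(y, x)=76.3883° ≈ 76.4°
Leg 3: φ1=0.4693714, φ2=0.5815489, Δφ=0.1121775, Δλ=-0.4552482 rad; a=sin²(Δφ/2)+cosφ1·cosφ2·sin²(Δλ/2)=0.0410934644; c=2·atan2(√a, √(1-a))=0.408259857; dist=6371·c=2601.024 ≈ 2601.0 km; running total=20256.5 km
Leg 3 bearing: y=sinΔλ·cosφ2=-0.36740661, x=cosφ1·sinφ2-sinφ1·cosφ2·cosΔλ=0.15043786; θ=atan2(y, x)=-67.7329° <0 so +360° → 292.2671° ≈ 292.3°
Leg 4: φ1=0.5815489, φ2=0.9878756, Δφ=0.4063266, Δλ=-0.9191707 rad; a=sin²(Δφ/2)+cosφ1·cosφ2·sin²(Δλ/2)=0.1312153654; c=2·atan2(√a, √(1-a))=0.741332715; dist=6371·c=4723.031 ≈ 4723.0 km; running total=24979.5 km
Leg 4 bearing: y=sinΔλ·cosφ2=-0.43767390, x=cosφ1·sinφ2-sinφ1·cosφ2·cosΔλ=0.51423062; θ=atan2(y, x)=-40.4019° <0 so +360° → 319.5981° ≈ 319.6°
Leg 5: φ1=0.9878756, φ2=0.1781109, Δφ=-0.8097647, Δλ=2.2089009 rad; a=sin²(Δφ/2)+cosφ1·cosφ2·sin²(Δλ/2)=0.5873989371; c=2·atan2(√a, √(1-a))=1.746496805; dist=6371·c=11126.931 ≈ 11126.9 km; running total=36106.4 km
Leg 5 bearing: y=sinΔλ·cosφ2=0.79051933, x=cosφ1·sinφ2-sinφ1·cosφ2·cosΔλ=0.58696243; θ=atan2(y, x)=53.4060° ≈ 53.4°
Leg 6: φ1=0.1781109, φ2=0.1546327, Δφ=-0.0234782, Δλ=-1.1466953 rad; a=sin²(Δφ/2)+cosφ1·cosφ2·sin²(Δλ/2)=0.2862766170; c=2·atan2(√a, √(1-a))=1.129129689; dist=6371·c=7193.685 ≈ 7193.7 km; running total=43300.1 km
Leg 6 bearing: y=sinΔλ·cosφ2=-0.90053425, x=cosφ1·sinφ2-sinφ1·cosφ2·cosΔλ=0.07954454; θ=atan2(y, x)=-84.9521° <0 so +360° → 275.0479° ≈ 275.0°

Leg 1: dist=4961.8 km, bearing=189.9°
Leg 2: dist=12693.7 km, bearing=76.4°
Leg 3: dist=2601.0 km, bearing=292.3°
Leg 4: dist=4723.0 km, bearing=319.6°
Leg 5: dist=11126.9 km, bearing=53.4°
Leg 6: dist=7193.7 km, bearing=275.0°
Total: 43300.1 km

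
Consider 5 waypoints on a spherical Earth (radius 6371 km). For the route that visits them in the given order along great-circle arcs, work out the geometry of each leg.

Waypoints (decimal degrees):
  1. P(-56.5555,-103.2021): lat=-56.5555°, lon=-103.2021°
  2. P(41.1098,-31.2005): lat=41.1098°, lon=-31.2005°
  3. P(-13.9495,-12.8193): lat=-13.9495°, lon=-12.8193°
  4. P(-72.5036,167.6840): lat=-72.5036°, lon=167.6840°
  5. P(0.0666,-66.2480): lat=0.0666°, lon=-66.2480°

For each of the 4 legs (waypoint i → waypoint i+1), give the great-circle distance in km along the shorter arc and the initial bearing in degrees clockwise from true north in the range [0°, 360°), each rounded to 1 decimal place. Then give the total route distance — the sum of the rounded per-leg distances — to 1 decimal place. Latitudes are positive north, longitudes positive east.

Leg 1: dist=12771.3 km, bearing=52.2°
Leg 2: dist=6407.9 km, bearing=158.8°
Leg 3: dist=10401.9 km, bearing=180.2°
Leg 4: dist=11148.4 km, bearing=124.8°
Total: 40729.5 km

Leg 1: φ1=-0.9870797, φ2=0.7175014, Δφ=1.7045810, Δλ=1.2566650 rad; a=sin²(Δφ/2)+cosφ1·cosφ2·sin²(Δλ/2)=0.7101633894; c=2·atan2(√a, √(1-a))=2.004601754; dist=6371·c=12771.318 ≈ 12771.3 km; running total=12771.3 km
Leg 1 bearing: y=sinΔλ·cosφ2=0.71658093, x=cosφ1·sinφ2-sinφ1·cosφ2·cosΔλ=0.55663019; θ=atan2(y, x)=52.1604° ≈ 52.2°
Leg 2: φ1=0.7175014, φ2=-0.2434647, Δφ=-0.9609661, Δλ=0.3208125 rad; a=sin²(Δφ/2)+cosφ1·cosφ2·sin²(Δλ/2)=0.2322897022; c=2·atan2(√a, √(1-a))=1.005790668; dist=6371·c=6407.892 ≈ 6407.9 km; running total=19179.2 km
Leg 2 bearing: y=sinΔλ·cosφ2=0.30603792, x=cosφ1·sinφ2-sinφ1·cosφ2·cosΔλ=-0.78718840; θ=atan2(y, x)=158.7552° ≈ 158.8°
Leg 3: φ1=-0.2434647, φ2=-1.2654265, Δφ=-1.0219618, Δλ=3.1503769 rad; a=sin²(Δφ/2)+cosφ1·cosφ2·sin²(Δλ/2)=0.5309271472; c=2·atan2(√a, √(1-a))=1.632690131; dist=6371·c=10401.869 ≈ 10401.9 km; running total=29581.1 km
Leg 3 bearing: y=sinΔλ·cosφ2=-0.00264091, x=cosφ1·sinφ2-sinφ1·cosφ2·cosΔλ=-0.99808170; θ=atan2(y, x)=-179.8484° <0 so +360° → 180.1516° ≈ 180.2°
Leg 4: φ1=-1.2654265, φ2=0.0011624, Δφ=1.2665889, Δλ=-4.0828836 rad; a=sin²(Δφ/2)+cosφ1·cosφ2·sin²(Δλ/2)=0.5890561239; c=2·atan2(√a, √(1-a))=1.749864016; dist=6371·c=11148.384 ≈ 11148.4 km; running total=40729.5 km
Leg 4 bearing: y=sinΔλ·cosφ2=0.80831828, x=cosφ1·sinφ2-sinφ1·cosφ2·cosΔλ=-0.56115736; θ=atan2(y, x)=124.7695° ≈ 124.8°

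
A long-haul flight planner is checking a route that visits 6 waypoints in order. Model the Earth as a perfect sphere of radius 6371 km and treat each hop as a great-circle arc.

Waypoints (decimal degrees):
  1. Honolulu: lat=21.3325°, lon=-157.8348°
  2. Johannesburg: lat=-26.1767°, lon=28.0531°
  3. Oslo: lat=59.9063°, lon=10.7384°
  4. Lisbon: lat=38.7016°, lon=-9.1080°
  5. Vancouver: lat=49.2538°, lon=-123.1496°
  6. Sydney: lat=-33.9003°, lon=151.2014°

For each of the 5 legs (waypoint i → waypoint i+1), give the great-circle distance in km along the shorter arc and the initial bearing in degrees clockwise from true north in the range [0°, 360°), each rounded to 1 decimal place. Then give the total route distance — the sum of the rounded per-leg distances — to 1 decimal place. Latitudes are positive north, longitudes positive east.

Leg 1: dist=19209.6 km, bearing=226.9°
Leg 2: dist=9702.1 km, bearing=351.4°
Leg 3: dist=2738.2 km, bearing=219.5°
Leg 4: dist=8291.0 km, bearing=321.8°
Leg 5: dist=12501.0 km, bearing=243.5°
Total: 52441.9 km

Leg 1: φ1=0.3723224, φ2=-0.4568696, Δφ=-0.8291920, Δλ=3.2443559 rad; a=sin²(Δφ/2)+cosφ1·cosφ2·sin²(Δλ/2)=0.9960089798; c=2·atan2(√a, √(1-a))=3.015159415; dist=6371·c=19209.581 ≈ 19209.6 km; running total=19209.6 km
Leg 1 bearing: y=sinΔλ·cosφ2=-0.09206139, x=cosφ1·sinφ2-sinφ1·cosφ2·cosΔλ=-0.08616884; θ=atan2(y, x)=-133.1064° <0 so +360° → 226.8936° ≈ 226.9°
Leg 2: φ1=-0.4568696, φ2=1.0455622, Δφ=1.5024318, Δλ=-0.3021985 rad; a=sin²(Δφ/2)+cosφ1·cosφ2·sin²(Δλ/2)=0.4760400988; c=2·atan2(√a, √(1-a))=1.522858166; dist=6371·c=9702.129 ≈ 9702.1 km; running total=28911.7 km
Leg 2 bearing: y=sinΔλ·cosφ2=-0.14923122, x=cosφ1·sinφ2-sinφ1·cosφ2·cosΔλ=0.98764049; θ=atan2(y, x)=-8.5923° <0 so +360° → 351.4077° ≈ 351.4°
Leg 3: φ1=1.0455622, φ2=0.6754703, Δφ=-0.3700918, Δλ=-0.3463850 rad; a=sin²(Δφ/2)+cosφ1·cosφ2·sin²(Δλ/2)=0.0454736754; c=2·atan2(√a, √(1-a))=0.429791496; dist=6371·c=2738.202 ≈ 2738.2 km; running total=31649.9 km
Leg 3 bearing: y=sinΔλ·cosφ2=-0.26495001, x=cosφ1·sinφ2-sinφ1·cosφ2·cosΔλ=-0.32159722; θ=atan2(y, x)=-140.5164° <0 so +360° → 219.4836° ≈ 219.5°
Leg 4: φ1=0.6754703, φ2=0.8596410, Δφ=0.1841706, Δλ=-1.9904014 rad; a=sin²(Δφ/2)+cosφ1·cosφ2·sin²(Δλ/2)=0.3669085008; c=2·atan2(√a, √(1-a))=1.301365337; dist=6371·c=8290.999 ≈ 8291.0 km; running total=39940.9 km
Leg 4 bearing: y=sinΔλ·cosφ2=-0.59608689, x=cosφ1·sinφ2-sinφ1·cosφ2·cosΔλ=0.75751371; θ=atan2(y, x)=-38.1992° <0 so +360° → 321.8008° ≈ 321.8°
Leg 5: φ1=0.8596410, φ2=-0.5916719, Δφ=-1.4513128, Δλ=4.7883283 rad; a=sin²(Δφ/2)+cosφ1·cosφ2·sin²(Δλ/2)=0.6907273250; c=2·atan2(√a, √(1-a))=1.962165750; dist=6371·c=12500.958 ≈ 12501.0 km; running total=52441.9 km
Leg 5 bearing: y=sinΔλ·cosφ2=-0.82761728, x=cosφ1·sinφ2-sinφ1·cosφ2·cosΔλ=-0.41175477; θ=atan2(y, x)=-116.4512° <0 so +360° → 243.5488° ≈ 243.5°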